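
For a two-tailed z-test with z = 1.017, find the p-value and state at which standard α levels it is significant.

p = 2·P(Z > |1.017|) = 2·(1 - Φ(1.017)) ≈ 0.3092. Not significant at any standard level.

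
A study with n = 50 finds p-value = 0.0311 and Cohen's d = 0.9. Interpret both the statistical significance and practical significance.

Statistically significant (p = 0.0311 < 0.05). Cohen's d = 0.9 indicates a large effect size. Both statistical and practical significance should be considered.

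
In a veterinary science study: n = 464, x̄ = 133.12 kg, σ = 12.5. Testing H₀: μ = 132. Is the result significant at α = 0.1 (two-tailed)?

z = (133.12 - 132)/(12.5/√464) = 1.93. Since |z| > 1.645, significant at α = 0.1.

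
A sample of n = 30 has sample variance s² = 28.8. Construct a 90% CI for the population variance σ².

df = 29. χ²_{0.05} = 42.557, χ²_{0.95} = 17.708. CI for σ² = ((n-1)s²/χ²_{α/2}, (n-1)s²/χ²_{1-α/2}) = (29·28.8/42.557, 29·28.8/17.708) = (19.63, 47.17)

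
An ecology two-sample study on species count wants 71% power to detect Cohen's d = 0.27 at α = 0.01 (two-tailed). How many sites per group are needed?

z_{α/2} = 2.576, z_β = Φ⁻¹(0.71) = 0.553. For small effect (d = 0.27): n per group = 2(z_{α/2} + z_β)²/d² = 2(2.576 + 0.553)²/0.27² = 268.6 → 269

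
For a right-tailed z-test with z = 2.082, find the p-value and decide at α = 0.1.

p = P(Z > 2.082) = 1 - Φ(2.082) ≈ 0.0187. Since p < 0.1, reject H₀ (significant) at α = 0.1.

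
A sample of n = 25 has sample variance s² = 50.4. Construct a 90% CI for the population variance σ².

df = 24. χ²_{0.05} = 36.415, χ²_{0.95} = 13.848. CI for σ² = ((n-1)s²/χ²_{α/2}, (n-1)s²/χ²_{1-α/2}) = (24·50.4/36.415, 24·50.4/13.848) = (33.22, 87.35)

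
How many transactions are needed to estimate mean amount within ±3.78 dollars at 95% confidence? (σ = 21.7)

n = (z*σ/E)² = (1.96×21.7/3.78)² = 126.6 → n = 127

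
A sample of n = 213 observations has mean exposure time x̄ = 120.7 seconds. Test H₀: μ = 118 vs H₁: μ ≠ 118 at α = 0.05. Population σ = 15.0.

z = (x̄ - μ₀)/(σ/√n) = (120.7 - 118)/(15.0/√213) = 2.627. Critical value: ±1.96. Since |2.627| > 1.96, Reject H₀.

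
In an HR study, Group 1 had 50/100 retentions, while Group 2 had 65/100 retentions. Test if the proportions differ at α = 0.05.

p̂₁ = 0.5, p̂₂ = 0.65, pooled p̂ = 0.575. z = -2.146. Critical: ±1.96. Reject H₀.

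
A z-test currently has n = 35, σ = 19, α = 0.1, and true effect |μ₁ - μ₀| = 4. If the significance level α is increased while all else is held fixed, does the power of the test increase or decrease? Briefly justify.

Power increases: a larger α lowers the critical value, so more of the H₁ sampling distribution falls in the rejection region.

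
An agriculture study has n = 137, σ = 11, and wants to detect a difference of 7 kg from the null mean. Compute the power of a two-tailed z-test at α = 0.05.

SE = σ/√n = 11/√137 = 0.94. Non-centrality λ = d/SE = 7/0.94 = 7.448. Power ≈ Φ(λ - z_{α/2}) = Φ(7.448 - 1.96) = Φ(5.488) = 1.0.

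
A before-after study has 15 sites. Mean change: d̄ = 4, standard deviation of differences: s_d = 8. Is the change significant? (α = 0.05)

t = d̄/(s_d/√n) = 4/(8/√15) = 1.936. df = 14, critical t = ±2.145. Fail to reject H₀.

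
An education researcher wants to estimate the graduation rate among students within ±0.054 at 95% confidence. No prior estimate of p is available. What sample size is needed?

Conservative approach: use p = 0.5 (maximizes p(1-p) = 0.25). n = z²(0.25)/E² = 1.96²×0.25/0.054² = 329.4 → n = 330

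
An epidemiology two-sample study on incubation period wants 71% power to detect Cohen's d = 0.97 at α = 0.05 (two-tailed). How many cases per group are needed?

z_{α/2} = 1.96, z_β = Φ⁻¹(0.71) = 0.553. For large effect (d = 0.97): n per group = 2(z_{α/2} + z_β)²/d² = 2(1.96 + 0.553)²/0.97² = 13.4 → 14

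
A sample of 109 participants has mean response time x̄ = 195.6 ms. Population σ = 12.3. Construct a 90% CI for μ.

CI = x̄ ± z*(σ/√n) = 195.6 ± 1.645(12.3/√109) = 195.6 ± 1.94 = (193.66, 197.54)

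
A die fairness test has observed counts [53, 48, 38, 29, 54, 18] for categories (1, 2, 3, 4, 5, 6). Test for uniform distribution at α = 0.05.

Expected = 40 each. χ² = Σ(O-E)²/E = 25.95. df = 5, critical value = 11.07. Reject H₀.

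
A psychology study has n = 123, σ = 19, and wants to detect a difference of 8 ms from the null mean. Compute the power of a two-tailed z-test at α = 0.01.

SE = σ/√n = 19/√123 = 1.713. Non-centrality λ = d/SE = 8/1.713 = 4.67. Power ≈ Φ(λ - z_{α/2}) = Φ(4.67 - 2.576) = Φ(2.094) = 0.982.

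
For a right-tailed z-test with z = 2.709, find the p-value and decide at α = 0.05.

p = P(Z > 2.709) = 1 - Φ(2.709) ≈ 0.0034. Since p < 0.05, reject H₀ (significant) at α = 0.05.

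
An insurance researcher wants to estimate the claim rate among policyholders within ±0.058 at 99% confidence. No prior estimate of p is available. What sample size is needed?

Conservative approach: use p = 0.5 (maximizes p(1-p) = 0.25). n = z²(0.25)/E² = 2.576²×0.25/0.058² = 493.1 → n = 494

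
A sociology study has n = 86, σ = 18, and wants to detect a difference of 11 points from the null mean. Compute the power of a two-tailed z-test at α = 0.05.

SE = σ/√n = 18/√86 = 1.941. Non-centrality λ = d/SE = 11/1.941 = 5.667. Power ≈ Φ(λ - z_{α/2}) = Φ(5.667 - 1.96) = Φ(3.707) = 1.0.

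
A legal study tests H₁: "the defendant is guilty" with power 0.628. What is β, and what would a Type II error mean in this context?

β = 1 - power = 1 - 0.628 = 0.372. A Type II error is failing to reject H₀ when H₀ is false (false negative) — here, failing to conclude that the defendant is guilty when in fact it is true. Consequence: acquitting a guilty person.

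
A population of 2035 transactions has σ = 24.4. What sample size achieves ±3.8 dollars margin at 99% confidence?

Without FPC: n₀ = (2.576×24.4/3.8)² = 273.592. With FPC: n = n₀N/(n₀+N-1) = 241.3 → n = 242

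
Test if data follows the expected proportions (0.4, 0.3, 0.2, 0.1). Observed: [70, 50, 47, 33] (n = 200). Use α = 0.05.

Expected: [80.0, 60.0, 40.0, 20.0]. χ² = 12.592. df = 3, critical = 7.815. Reject H₀.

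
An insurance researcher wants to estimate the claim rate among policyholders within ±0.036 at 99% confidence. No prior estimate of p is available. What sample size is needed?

Conservative approach: use p = 0.5 (maximizes p(1-p) = 0.25). n = z²(0.25)/E² = 2.576²×0.25/0.036² = 1280.05 → n = 1281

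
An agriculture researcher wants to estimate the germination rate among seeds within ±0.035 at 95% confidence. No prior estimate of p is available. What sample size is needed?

Conservative approach: use p = 0.5 (maximizes p(1-p) = 0.25). n = z²(0.25)/E² = 1.96²×0.25/0.035² = 784.0 → n = 784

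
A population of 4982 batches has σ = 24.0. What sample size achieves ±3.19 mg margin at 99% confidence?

Without FPC: n₀ = (2.576×24.0/3.19)² = 375.606. With FPC: n = n₀N/(n₀+N-1) = 349.3 → n = 350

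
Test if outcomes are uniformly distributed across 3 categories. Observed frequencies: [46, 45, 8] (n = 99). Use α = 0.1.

Expected = 33 each. χ² = Σ(O-E)²/E = 28.424. df = 2, critical value = 4.605. Reject H₀.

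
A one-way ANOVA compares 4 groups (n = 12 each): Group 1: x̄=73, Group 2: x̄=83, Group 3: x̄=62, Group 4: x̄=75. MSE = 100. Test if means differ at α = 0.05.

Grand mean = 73.25. SS_between = 2697.0, MS_between = 899.0. F = 8.99, F_crit ≈ 2.816. Reject H₀.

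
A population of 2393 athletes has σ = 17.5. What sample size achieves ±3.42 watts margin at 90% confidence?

Without FPC: n₀ = (1.645×17.5/3.42)² = 70.853. With FPC: n = n₀N/(n₀+N-1) = 68.8 → n = 69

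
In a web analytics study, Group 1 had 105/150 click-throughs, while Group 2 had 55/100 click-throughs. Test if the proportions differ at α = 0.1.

p̂₁ = 0.7, p̂₂ = 0.55, pooled p̂ = 0.64. z = 2.421. Critical: ±1.645. Reject H₀.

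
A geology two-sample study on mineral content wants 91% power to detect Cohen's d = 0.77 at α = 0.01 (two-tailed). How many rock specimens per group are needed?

z_{α/2} = 2.576, z_β = Φ⁻¹(0.91) = 1.341. For medium effect (d = 0.77): n per group = 2(z_{α/2} + z_β)²/d² = 2(2.576 + 1.341)²/0.77² = 51.8 → 52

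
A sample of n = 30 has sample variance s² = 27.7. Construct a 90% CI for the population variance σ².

df = 29. χ²_{0.05} = 42.557, χ²_{0.95} = 17.708. CI for σ² = ((n-1)s²/χ²_{α/2}, (n-1)s²/χ²_{1-α/2}) = (29·27.7/42.557, 29·27.7/17.708) = (18.88, 45.36)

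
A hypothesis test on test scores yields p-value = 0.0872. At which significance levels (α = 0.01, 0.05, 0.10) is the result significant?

p = 0.0872. Significant at: α = 0.1.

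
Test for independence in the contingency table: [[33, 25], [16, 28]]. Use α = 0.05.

χ² = 4.226. df = 1, critical = 3.841. Reject H₀. Variables are dependent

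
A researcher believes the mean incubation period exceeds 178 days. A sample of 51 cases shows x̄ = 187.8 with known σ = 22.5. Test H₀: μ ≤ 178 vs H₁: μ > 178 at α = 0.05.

z = 3.11. Critical value: 1.645. Reject H₀.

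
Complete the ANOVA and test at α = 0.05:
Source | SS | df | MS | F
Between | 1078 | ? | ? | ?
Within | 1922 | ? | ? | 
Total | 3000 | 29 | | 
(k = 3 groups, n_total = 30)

df_between = 2, df_within = 27. MS_between = 539.0, MS_within = 71.19. F = 7.572, F_crit ≈ 3.354. Reject H₀.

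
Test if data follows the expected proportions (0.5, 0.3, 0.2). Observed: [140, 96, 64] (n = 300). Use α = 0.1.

Expected: [150.0, 90.0, 60.0]. χ² = 1.333. df = 2, critical = 4.605. Fail to reject H₀.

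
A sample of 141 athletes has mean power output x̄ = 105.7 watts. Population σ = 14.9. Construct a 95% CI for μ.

CI = x̄ ± z*(σ/√n) = 105.7 ± 1.96(14.9/√141) = 105.7 ± 2.46 = (103.24, 108.16)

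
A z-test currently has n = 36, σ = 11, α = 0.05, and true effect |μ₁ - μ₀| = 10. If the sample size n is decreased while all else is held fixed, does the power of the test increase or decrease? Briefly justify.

Power decreases: a smaller n inflates the standard error σ/√n, pulling the sampling distribution under H₁ back toward the critical value.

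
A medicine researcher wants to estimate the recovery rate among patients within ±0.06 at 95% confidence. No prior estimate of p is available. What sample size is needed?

Conservative approach: use p = 0.5 (maximizes p(1-p) = 0.25). n = z²(0.25)/E² = 1.96²×0.25/0.06² = 266.8 → n = 267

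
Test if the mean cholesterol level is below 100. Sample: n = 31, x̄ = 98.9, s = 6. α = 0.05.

t = (98.9 - 100)/(6/√31) = -1.021, df = 30. Critical t = -1.697. Fail to reject H₀.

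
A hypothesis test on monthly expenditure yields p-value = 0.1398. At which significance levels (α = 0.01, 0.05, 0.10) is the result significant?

p = 0.1398. Not significant at any of the given levels.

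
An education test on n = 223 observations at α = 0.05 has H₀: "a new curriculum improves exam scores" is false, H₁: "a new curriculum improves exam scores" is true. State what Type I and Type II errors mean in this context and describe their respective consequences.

Type I (false positive): concluding that a new curriculum improves exam scores when it is not — adopting a curriculum that gives no real benefit — disruption for nothing. Type II (false negative): failing to conclude that a new curriculum improves exam scores when it is — keeping the old curriculum when the new one would have helped students. Which is costlier depends on domain priorities and is a judgement call rather than a statistical fact.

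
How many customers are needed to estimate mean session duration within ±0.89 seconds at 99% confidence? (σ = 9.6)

n = (z*σ/E)² = (2.576×9.6/0.89)² = 772.1 → n = 773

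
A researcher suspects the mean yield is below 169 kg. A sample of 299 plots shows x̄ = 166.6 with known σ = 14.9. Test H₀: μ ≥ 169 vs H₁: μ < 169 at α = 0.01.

z = -2.785. Critical value: -2.33. Reject H₀.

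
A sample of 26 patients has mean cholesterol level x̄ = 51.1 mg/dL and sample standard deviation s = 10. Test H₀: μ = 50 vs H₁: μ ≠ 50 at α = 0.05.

t = (x̄ - μ₀)/(s/√n) = (51.1 - 50)/(10/√26) = 0.561. df = 25, critical t = ±2.06. Fail to reject H₀.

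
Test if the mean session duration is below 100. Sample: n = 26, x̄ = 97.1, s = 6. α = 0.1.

t = (97.1 - 100)/(6/√26) = -2.465, df = 25. Critical t = -1.316. Reject H₀.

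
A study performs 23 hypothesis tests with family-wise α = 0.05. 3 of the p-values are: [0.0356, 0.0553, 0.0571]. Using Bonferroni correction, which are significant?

Bonferroni α = 0.05/23 = 0.00217. None of the given p-values are significant.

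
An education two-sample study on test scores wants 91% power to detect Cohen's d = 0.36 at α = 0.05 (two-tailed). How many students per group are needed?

z_{α/2} = 1.96, z_β = Φ⁻¹(0.91) = 1.341. For small effect (d = 0.36): n per group = 2(z_{α/2} + z_β)²/d² = 2(1.96 + 1.341)²/0.36² = 168.2 → 169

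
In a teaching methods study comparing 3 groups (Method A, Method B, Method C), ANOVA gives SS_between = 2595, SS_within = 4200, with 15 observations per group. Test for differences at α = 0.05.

df_between = 2, df_within = 42. F = MS_between/MS_within = 1297.5/100.0 = 12.975. F_crit ≈ 3.22. Reject H₀. At least one mean differs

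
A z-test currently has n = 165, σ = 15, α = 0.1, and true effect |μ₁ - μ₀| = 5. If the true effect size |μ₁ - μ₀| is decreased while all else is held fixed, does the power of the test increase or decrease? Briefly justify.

Power decreases: a smaller true effect decreases the non-centrality λ = |μ₁ - μ₀|/(σ/√n).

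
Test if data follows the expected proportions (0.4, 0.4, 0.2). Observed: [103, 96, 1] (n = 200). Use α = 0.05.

Expected: [80.0, 80.0, 40.0]. χ² = 47.837. df = 2, critical = 5.991. Reject H₀.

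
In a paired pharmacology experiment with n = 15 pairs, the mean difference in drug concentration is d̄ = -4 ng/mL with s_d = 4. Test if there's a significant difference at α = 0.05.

t = d̄/(s_d/√n) = -4/(4/√15) = -3.873. df = 14, critical t = ±2.145. Reject H₀.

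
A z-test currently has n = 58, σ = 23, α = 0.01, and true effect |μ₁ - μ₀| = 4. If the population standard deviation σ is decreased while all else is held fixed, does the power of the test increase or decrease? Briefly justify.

Power increases: a smaller σ shrinks the standard error σ/√n, moving the sampling distribution under H₁ further from the critical value.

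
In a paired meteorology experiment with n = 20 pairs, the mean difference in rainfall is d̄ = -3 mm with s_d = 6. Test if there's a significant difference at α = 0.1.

t = d̄/(s_d/√n) = -3/(6/√20) = -2.236. df = 19, critical t = ±1.729. Reject H₀.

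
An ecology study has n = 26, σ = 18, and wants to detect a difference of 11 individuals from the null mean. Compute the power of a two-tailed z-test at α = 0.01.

SE = σ/√n = 18/√26 = 3.53. Non-centrality λ = d/SE = 11/3.53 = 3.116. Power ≈ Φ(λ - z_{α/2}) = Φ(3.116 - 2.576) = Φ(0.54) = 0.705.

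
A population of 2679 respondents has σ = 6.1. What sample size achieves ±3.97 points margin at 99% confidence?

Without FPC: n₀ = (2.576×6.1/3.97)² = 15.666. With FPC: n = n₀N/(n₀+N-1) = 15.6 → n = 16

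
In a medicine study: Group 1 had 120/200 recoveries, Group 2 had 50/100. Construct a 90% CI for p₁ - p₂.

p̂₁ = 0.6, p̂₂ = 0.5. Difference = 0.1. CI = (-0.0, 0.2)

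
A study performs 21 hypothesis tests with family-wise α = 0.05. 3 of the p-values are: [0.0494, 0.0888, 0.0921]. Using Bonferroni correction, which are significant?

Bonferroni α = 0.05/21 = 0.00238. None of the given p-values are significant.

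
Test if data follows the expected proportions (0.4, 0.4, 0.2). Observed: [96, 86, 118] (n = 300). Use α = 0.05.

Expected: [120.0, 120.0, 60.0]. χ² = 70.5. df = 2, critical = 5.991. Reject H₀.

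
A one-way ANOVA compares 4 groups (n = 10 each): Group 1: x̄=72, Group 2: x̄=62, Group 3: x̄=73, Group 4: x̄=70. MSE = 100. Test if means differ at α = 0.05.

Grand mean = 69.25. SS_between = 747.5, MS_between = 249.17. F = 2.492, F_crit ≈ 2.866. Fail to reject H₀.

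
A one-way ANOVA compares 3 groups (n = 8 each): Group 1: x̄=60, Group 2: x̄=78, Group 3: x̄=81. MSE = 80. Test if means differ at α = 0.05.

Grand mean = 73.0. SS_between = 2064.0, MS_between = 1032.0. F = 12.9, F_crit ≈ 3.467. Reject H₀.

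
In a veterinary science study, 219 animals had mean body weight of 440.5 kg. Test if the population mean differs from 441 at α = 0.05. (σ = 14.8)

z = (x̄ - μ₀)/(σ/√n) = (440.5 - 441)/(14.8/√219) = -0.5. Critical value: ±1.96. Since |-0.5| ≤ 1.96, Fail to reject H₀.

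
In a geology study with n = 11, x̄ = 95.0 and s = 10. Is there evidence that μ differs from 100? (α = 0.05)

t = (x̄ - μ₀)/(s/√n) = (95.0 - 100)/(10/√11) = -1.658. df = 10, critical t = ±2.228. Fail to reject H₀.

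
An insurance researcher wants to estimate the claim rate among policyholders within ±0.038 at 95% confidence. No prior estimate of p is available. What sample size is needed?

Conservative approach: use p = 0.5 (maximizes p(1-p) = 0.25). n = z²(0.25)/E² = 1.96²×0.25/0.038² = 665.1 → n = 666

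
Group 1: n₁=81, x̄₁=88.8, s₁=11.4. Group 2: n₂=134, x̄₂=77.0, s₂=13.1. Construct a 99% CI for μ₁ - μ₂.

Difference = 11.8. SE = √(11.4²/81 + 13.1²/134) = 1.699. CI = (7.42, 16.18)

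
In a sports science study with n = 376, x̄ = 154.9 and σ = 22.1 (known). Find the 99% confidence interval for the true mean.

CI = x̄ ± z*(σ/√n) = 154.9 ± 2.576(22.1/√376) = 154.9 ± 2.94 = (151.96, 157.84)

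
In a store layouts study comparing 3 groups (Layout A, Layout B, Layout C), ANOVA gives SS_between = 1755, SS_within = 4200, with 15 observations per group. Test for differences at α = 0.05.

df_between = 2, df_within = 42. F = MS_between/MS_within = 877.5/100.0 = 8.775. F_crit ≈ 3.22. Reject H₀. At least one mean differs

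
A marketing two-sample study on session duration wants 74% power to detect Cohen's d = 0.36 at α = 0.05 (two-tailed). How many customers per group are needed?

z_{α/2} = 1.96, z_β = Φ⁻¹(0.74) = 0.643. For small effect (d = 0.36): n per group = 2(z_{α/2} + z_β)²/d² = 2(1.96 + 0.643)²/0.36² = 104.6 → 105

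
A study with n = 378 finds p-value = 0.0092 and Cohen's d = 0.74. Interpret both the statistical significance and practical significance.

Statistically significant (p = 0.0092 < 0.05). Cohen's d = 0.74 indicates a medium effect size. Both statistical and practical significance should be considered.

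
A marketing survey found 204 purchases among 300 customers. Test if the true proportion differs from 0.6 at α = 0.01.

p̂ = 0.68, p₀ = 0.6. z = (p̂ - p₀)/√(p₀(1-p₀)/n) = 2.828. Critical: ±2.576. Reject H₀.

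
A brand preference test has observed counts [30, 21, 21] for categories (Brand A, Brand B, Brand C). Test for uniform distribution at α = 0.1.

Expected = 24 each. χ² = Σ(O-E)²/E = 2.25. df = 2, critical value = 4.605. Fail to reject H₀.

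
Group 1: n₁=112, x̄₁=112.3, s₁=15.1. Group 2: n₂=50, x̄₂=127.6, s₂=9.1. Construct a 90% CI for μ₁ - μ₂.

Difference = -15.3. SE = √(15.1²/112 + 9.1²/50) = 1.921. CI = (-18.46, -12.14)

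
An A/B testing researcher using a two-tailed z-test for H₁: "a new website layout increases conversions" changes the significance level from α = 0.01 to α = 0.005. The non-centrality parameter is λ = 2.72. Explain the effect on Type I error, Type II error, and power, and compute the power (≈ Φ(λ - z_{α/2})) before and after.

Decreasing α from 0.01 to 0.005:
• Type I error rate decreases (α is the Type I rate by definition).
• Critical value moves from z_{α/2} = 2.576 to 2.807, so power = Φ(λ - z_{α/2}) goes from Φ(2.72 - 2.576) = 0.557 to Φ(2.72 - 2.807) = 0.465.
• Type II error rate β = 1 - power therefore increases (0.443 → 0.535).
Appropriate when false positives are costly — here, rolling out a layout that doesn't actually help — wasted engineering effort.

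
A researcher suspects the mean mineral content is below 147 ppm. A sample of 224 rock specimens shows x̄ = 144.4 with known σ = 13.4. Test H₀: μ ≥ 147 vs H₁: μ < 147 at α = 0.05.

z = -2.904. Critical value: -1.645. Reject H₀.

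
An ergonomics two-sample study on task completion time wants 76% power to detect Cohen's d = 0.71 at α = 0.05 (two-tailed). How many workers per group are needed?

z_{α/2} = 1.96, z_β = Φ⁻¹(0.76) = 0.706. For medium effect (d = 0.71): n per group = 2(z_{α/2} + z_β)²/d² = 2(1.96 + 0.706)²/0.71² = 28.2 → 29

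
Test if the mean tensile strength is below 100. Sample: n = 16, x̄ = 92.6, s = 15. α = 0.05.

t = (92.6 - 100)/(15/√16) = -1.973, df = 15. Critical t = -1.753. Reject H₀.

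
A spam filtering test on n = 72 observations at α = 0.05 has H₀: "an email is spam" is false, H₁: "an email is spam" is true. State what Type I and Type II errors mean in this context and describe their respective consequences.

Type I (false positive): concluding that an email is spam when it is not — a legitimate email is sent to the spam folder and the user misses it. Type II (false negative): failing to conclude that an email is spam when it is — a spam email lands in the inbox. Which is costlier depends on domain priorities and is a judgement call rather than a statistical fact.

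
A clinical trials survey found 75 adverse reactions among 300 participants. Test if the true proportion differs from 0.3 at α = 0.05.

p̂ = 0.25, p₀ = 0.3. z = (p̂ - p₀)/√(p₀(1-p₀)/n) = -1.89. Critical: ±1.96. Fail to reject H₀.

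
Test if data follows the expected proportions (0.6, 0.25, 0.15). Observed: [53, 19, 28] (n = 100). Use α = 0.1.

Expected: [60.0, 25.0, 15.0]. χ² = 13.523. df = 2, critical = 4.605. Reject H₀.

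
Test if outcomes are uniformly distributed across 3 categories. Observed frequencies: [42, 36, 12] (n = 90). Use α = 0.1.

Expected = 30 each. χ² = Σ(O-E)²/E = 16.8. df = 2, critical value = 4.605. Reject H₀.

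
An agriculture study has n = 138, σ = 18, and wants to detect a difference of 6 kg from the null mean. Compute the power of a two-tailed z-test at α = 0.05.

SE = σ/√n = 18/√138 = 1.532. Non-centrality λ = d/SE = 6/1.532 = 3.916. Power ≈ Φ(λ - z_{α/2}) = Φ(3.916 - 1.96) = Φ(1.956) = 0.975.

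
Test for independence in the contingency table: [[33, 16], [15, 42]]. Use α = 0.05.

χ² = 17.903. df = 1, critical = 3.841. Reject H₀. Variables are dependent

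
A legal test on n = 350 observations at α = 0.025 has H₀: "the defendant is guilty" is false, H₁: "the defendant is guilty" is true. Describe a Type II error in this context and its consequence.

Type II error: failing to reject H₀ when it is false — concluding that the defendant is guilty is not supported when in fact it is. Consequence: acquitting a guilty person.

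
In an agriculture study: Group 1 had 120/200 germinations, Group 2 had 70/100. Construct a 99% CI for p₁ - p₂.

p̂₁ = 0.6, p̂₂ = 0.7. Difference = -0.1. CI = (-0.248, 0.048)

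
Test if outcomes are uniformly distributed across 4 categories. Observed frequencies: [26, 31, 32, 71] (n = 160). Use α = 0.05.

Expected = 40 each. χ² = Σ(O-E)²/E = 32.55. df = 3, critical value = 7.815. Reject H₀.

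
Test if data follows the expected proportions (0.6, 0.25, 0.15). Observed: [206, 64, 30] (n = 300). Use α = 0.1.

Expected: [180.0, 75.0, 45.0]. χ² = 10.369. df = 2, critical = 4.605. Reject H₀.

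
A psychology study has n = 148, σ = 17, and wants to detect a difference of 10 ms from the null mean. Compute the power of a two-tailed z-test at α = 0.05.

SE = σ/√n = 17/√148 = 1.397. Non-centrality λ = d/SE = 10/1.397 = 7.156. Power ≈ Φ(λ - z_{α/2}) = Φ(7.156 - 1.96) = Φ(5.196) = 1.0.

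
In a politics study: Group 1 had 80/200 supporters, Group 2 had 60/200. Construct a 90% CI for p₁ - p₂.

p̂₁ = 0.4, p̂₂ = 0.3. Difference = 0.1. CI = (0.022, 0.178)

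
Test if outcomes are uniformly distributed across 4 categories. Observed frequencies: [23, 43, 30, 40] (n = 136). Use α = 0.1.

Expected = 34 each. χ² = Σ(O-E)²/E = 7.471. df = 3, critical value = 6.251. Reject H₀.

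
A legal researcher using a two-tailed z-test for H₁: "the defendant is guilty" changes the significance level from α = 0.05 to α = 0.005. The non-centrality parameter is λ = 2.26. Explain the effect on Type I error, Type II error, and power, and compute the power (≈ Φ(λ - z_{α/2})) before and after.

Decreasing α from 0.05 to 0.005:
• Type I error rate decreases (α is the Type I rate by definition).
• Critical value moves from z_{α/2} = 1.96 to 2.807, so power = Φ(λ - z_{α/2}) goes from Φ(2.26 - 1.96) = 0.618 to Φ(2.26 - 2.807) = 0.292.
• Type II error rate β = 1 - power therefore increases (0.382 → 0.708).
Appropriate when false positives are costly — here, convicting an innocent person.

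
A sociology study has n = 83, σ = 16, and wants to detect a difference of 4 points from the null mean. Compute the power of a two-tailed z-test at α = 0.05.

SE = σ/√n = 16/√83 = 1.756. Non-centrality λ = d/SE = 4/1.756 = 2.278. Power ≈ Φ(λ - z_{α/2}) = Φ(2.278 - 1.96) = Φ(0.318) = 0.625.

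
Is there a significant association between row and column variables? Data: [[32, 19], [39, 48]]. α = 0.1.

χ² = 4.132. df = 1, critical = 2.706. Reject H₀. Variables are dependent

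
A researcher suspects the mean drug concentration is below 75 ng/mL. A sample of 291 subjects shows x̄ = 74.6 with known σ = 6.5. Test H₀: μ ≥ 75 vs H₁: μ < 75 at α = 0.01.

z = -1.05. Critical value: -2.33. Fail to reject H₀.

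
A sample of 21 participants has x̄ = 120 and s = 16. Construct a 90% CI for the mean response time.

CI = x̄ ± t*(s/√n) = 120 ± 1.725(16/√21) = (113.98, 126.02)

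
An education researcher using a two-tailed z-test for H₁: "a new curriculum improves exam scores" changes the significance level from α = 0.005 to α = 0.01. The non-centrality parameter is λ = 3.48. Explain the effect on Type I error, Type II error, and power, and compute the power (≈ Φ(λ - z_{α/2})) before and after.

Increasing α from 0.005 to 0.01:
• Type I error rate increases (α is the Type I rate by definition).
• Critical value moves from z_{α/2} = 2.807 to 2.576, so power = Φ(λ - z_{α/2}) goes from Φ(3.48 - 2.807) = 0.75 to Φ(3.48 - 2.576) = 0.817.
• Type II error rate β = 1 - power therefore decreases (0.25 → 0.183).
Appropriate when false negatives are costly — here, keeping the old curriculum when the new one would have helped students.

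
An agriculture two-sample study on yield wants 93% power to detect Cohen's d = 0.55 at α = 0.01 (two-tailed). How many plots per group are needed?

z_{α/2} = 2.576, z_β = Φ⁻¹(0.93) = 1.476. For medium effect (d = 0.55): n per group = 2(z_{α/2} + z_β)²/d² = 2(2.576 + 1.476)²/0.55² = 108.6 → 109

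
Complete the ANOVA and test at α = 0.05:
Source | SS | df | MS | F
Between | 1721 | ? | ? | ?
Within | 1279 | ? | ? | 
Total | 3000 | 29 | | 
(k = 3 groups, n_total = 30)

df_between = 2, df_within = 27. MS_between = 860.5, MS_within = 47.37. F = 18.165, F_crit ≈ 3.354. Reject H₀.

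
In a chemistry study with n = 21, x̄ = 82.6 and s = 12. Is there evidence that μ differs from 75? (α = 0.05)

t = (x̄ - μ₀)/(s/√n) = (82.6 - 75)/(12/√21) = 2.902. df = 20, critical t = ±2.086. Reject H₀.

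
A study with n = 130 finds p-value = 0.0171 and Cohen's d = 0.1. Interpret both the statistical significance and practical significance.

Statistically significant (p = 0.0171 < 0.05). Cohen's d = 0.1 indicates a very small effect size. Both statistical and practical significance should be considered.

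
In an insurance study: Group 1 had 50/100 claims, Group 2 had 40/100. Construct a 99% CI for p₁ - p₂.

p̂₁ = 0.5, p̂₂ = 0.4. Difference = 0.1. CI = (-0.08, 0.28)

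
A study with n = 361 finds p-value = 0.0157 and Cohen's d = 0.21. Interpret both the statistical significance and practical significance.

Statistically significant (p = 0.0157 < 0.05). Cohen's d = 0.21 indicates a small effect size. Both statistical and practical significance should be considered.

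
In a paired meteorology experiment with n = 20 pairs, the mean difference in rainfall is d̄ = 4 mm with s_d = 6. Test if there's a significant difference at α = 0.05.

t = d̄/(s_d/√n) = 4/(6/√20) = 2.981. df = 19, critical t = ±2.093. Reject H₀.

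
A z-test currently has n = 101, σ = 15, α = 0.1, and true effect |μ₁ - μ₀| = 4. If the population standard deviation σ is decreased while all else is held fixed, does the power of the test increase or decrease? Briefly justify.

Power increases: a smaller σ shrinks the standard error σ/√n, moving the sampling distribution under H₁ further from the critical value.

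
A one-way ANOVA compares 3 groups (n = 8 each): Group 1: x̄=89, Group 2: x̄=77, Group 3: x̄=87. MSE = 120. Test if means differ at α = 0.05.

Grand mean = 84.33. SS_between = 661.33, MS_between = 330.67. F = 2.756, F_crit ≈ 3.467. Fail to reject H₀.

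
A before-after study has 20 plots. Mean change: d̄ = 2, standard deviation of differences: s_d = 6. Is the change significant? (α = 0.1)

t = d̄/(s_d/√n) = 2/(6/√20) = 1.491. df = 19, critical t = ±1.729. Fail to reject H₀.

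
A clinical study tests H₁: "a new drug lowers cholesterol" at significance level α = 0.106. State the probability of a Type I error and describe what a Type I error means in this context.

P(Type I error) = α = 0.106. A Type I error is rejecting H₀ when H₀ is actually true (false positive) — here, concluding that a new drug lowers cholesterol when in fact this is not the case. Consequence: approving an ineffective drug — patients take a useless medication and may skip effective alternatives.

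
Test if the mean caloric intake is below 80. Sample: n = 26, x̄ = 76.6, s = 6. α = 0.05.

t = (76.6 - 80)/(6/√26) = -2.889, df = 25. Critical t = -1.708. Reject H₀.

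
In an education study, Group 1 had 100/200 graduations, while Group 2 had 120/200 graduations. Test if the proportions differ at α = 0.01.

p̂₁ = 0.5, p̂₂ = 0.6, pooled p̂ = 0.55. z = -2.01. Critical: ±2.576. Fail to reject H₀.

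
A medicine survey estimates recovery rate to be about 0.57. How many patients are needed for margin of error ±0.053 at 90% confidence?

n = z²p(1-p)/E² = 1.645²×0.57×0.43/0.053² = 236.1 → n = 237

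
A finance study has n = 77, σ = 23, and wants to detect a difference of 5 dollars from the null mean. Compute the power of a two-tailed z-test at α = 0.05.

SE = σ/√n = 23/√77 = 2.621. Non-centrality λ = d/SE = 5/2.621 = 1.908. Power ≈ Φ(λ - z_{α/2}) = Φ(1.908 - 1.96) = Φ(-0.052) = 0.479.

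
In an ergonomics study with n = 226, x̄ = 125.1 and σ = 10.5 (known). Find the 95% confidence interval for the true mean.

CI = x̄ ± z*(σ/√n) = 125.1 ± 1.96(10.5/√226) = 125.1 ± 1.37 = (123.73, 126.47)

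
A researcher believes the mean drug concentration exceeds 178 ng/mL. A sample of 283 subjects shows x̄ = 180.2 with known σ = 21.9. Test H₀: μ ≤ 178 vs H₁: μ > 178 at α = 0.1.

z = 1.69. Critical value: 1.28. Reject H₀.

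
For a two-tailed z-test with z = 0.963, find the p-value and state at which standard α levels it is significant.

p = 2·P(Z > |0.963|) = 2·(1 - Φ(0.963)) ≈ 0.3355. Not significant at any standard level.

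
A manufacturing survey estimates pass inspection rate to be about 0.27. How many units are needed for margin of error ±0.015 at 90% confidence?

n = z²p(1-p)/E² = 1.645²×0.27×0.73/0.015² = 2370.5 → n = 2371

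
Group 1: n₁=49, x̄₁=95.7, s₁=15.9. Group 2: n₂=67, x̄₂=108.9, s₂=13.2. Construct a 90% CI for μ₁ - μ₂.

Difference = -13.2. SE = √(15.9²/49 + 13.2²/67) = 2.786. CI = (-17.78, -8.62)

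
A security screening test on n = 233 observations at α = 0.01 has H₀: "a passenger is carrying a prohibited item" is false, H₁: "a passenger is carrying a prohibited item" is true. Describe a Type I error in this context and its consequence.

Type I error: rejecting H₀ when it is true — concluding that a passenger is carrying a prohibited item when in fact it is not. Consequence: detaining an innocent passenger — delay and inconvenience.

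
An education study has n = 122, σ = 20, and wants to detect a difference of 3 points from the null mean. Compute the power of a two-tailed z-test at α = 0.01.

SE = σ/√n = 20/√122 = 1.811. Non-centrality λ = d/SE = 3/1.811 = 1.657. Power ≈ Φ(λ - z_{α/2}) = Φ(1.657 - 2.576) = Φ(-0.919) = 0.179.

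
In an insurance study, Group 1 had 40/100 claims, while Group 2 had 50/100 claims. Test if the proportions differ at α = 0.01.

p̂₁ = 0.4, p̂₂ = 0.5, pooled p̂ = 0.45. z = -1.421. Critical: ±2.576. Fail to reject H₀.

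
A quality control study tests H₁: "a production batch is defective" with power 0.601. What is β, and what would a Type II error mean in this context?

β = 1 - power = 1 - 0.601 = 0.399. A Type II error is failing to reject H₀ when H₀ is false (false negative) — here, failing to conclude that a production batch is defective when in fact it is true. Consequence: shipping a defective batch — faulty products reach customers.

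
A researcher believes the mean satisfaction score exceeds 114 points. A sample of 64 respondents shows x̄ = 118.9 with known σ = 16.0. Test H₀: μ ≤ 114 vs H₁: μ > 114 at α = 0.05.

z = 2.45. Critical value: 1.645. Reject H₀.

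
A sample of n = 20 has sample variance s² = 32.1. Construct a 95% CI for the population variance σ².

df = 19. χ²_{0.025} = 32.852, χ²_{0.975} = 8.907. CI for σ² = ((n-1)s²/χ²_{α/2}, (n-1)s²/χ²_{1-α/2}) = (19·32.1/32.852, 19·32.1/8.907) = (18.57, 68.47)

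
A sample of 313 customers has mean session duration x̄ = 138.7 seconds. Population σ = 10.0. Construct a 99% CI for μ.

CI = x̄ ± z*(σ/√n) = 138.7 ± 2.576(10.0/√313) = 138.7 ± 1.46 = (137.24, 140.16)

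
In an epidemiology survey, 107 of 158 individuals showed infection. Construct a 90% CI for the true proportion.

p̂ = 0.677. CI = p̂ ± z*√(p̂(1-p̂)/n) = (0.616, 0.738)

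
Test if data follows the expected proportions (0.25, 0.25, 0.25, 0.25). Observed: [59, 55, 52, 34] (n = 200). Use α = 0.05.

Expected: [50.0, 50.0, 50.0, 50.0]. χ² = 7.32. df = 3, critical = 7.815. Fail to reject H₀.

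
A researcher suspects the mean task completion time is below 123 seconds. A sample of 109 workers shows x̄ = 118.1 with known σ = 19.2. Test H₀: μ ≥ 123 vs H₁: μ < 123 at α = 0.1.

z = -2.664. Critical value: -1.28. Reject H₀.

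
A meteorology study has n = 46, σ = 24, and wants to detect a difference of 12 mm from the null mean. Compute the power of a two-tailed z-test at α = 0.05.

SE = σ/√n = 24/√46 = 3.539. Non-centrality λ = d/SE = 12/3.539 = 3.391. Power ≈ Φ(λ - z_{α/2}) = Φ(3.391 - 1.96) = Φ(1.431) = 0.924.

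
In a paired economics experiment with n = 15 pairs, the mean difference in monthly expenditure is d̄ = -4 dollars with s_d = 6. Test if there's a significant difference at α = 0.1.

t = d̄/(s_d/√n) = -4/(6/√15) = -2.582. df = 14, critical t = ±1.761. Reject H₀.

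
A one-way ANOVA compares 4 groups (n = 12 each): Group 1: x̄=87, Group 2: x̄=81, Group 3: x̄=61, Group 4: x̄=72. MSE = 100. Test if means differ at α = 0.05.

Grand mean = 75.25. SS_between = 4617.0, MS_between = 1539.0. F = 15.39, F_crit ≈ 2.816. Reject H₀.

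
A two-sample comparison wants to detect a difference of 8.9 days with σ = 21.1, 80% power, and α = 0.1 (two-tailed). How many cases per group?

n per group = 2(z_α/2 + z_β)²σ²/d² = 2×(1.645 + 0.84)²×21.1²/8.9² = 69.4 → n = 70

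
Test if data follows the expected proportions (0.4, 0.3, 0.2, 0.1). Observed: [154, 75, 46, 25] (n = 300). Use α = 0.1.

Expected: [120.0, 90.0, 60.0, 30.0]. χ² = 16.233. df = 3, critical = 6.251. Reject H₀.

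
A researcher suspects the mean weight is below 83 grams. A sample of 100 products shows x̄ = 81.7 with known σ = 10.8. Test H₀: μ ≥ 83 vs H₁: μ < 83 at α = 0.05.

z = -1.204. Critical value: -1.645. Fail to reject H₀.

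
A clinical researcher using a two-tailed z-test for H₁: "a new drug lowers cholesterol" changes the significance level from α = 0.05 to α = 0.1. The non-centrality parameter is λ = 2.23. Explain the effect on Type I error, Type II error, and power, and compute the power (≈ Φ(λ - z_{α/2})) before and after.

Increasing α from 0.05 to 0.1:
• Type I error rate increases (α is the Type I rate by definition).
• Critical value moves from z_{α/2} = 1.96 to 1.645, so power = Φ(λ - z_{α/2}) goes from Φ(2.23 - 1.96) = 0.606 to Φ(2.23 - 1.645) = 0.721.
• Type II error rate β = 1 - power therefore decreases (0.394 → 0.279).
Appropriate when false negatives are costly — here, shelving an effective drug — patients miss out on a treatment that would have helped.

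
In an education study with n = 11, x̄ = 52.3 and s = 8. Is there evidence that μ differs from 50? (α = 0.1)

t = (x̄ - μ₀)/(s/√n) = (52.3 - 50)/(8/√11) = 0.954. df = 10, critical t = ±1.812. Fail to reject H₀.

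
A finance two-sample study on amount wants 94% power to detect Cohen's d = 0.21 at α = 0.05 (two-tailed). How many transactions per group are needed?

z_{α/2} = 1.96, z_β = Φ⁻¹(0.94) = 1.555. For small effect (d = 0.21): n per group = 2(z_{α/2} + z_β)²/d² = 2(1.96 + 1.555)²/0.21² = 560.3 → 561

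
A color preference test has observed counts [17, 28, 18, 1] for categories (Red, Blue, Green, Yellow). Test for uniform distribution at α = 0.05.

Expected = 16 each. χ² = Σ(O-E)²/E = 23.375. df = 3, critical value = 7.815. Reject H₀.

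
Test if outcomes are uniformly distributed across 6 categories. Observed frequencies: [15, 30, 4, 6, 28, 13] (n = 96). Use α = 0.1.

Expected = 16 each. χ² = Σ(O-E)²/E = 37.125. df = 5, critical value = 9.236. Reject H₀.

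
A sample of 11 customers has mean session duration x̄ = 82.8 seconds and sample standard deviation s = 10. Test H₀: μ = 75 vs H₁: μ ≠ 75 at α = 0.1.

t = (x̄ - μ₀)/(s/√n) = (82.8 - 75)/(10/√11) = 2.587. df = 10, critical t = ±1.812. Reject H₀.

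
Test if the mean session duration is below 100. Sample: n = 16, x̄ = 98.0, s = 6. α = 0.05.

t = (98.0 - 100)/(6/√16) = -1.333, df = 15. Critical t = -1.753. Fail to reject H₀.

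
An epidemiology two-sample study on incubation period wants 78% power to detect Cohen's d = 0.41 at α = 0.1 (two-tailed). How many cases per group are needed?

z_{α/2} = 1.645, z_β = Φ⁻¹(0.78) = 0.772. For small effect (d = 0.41): n per group = 2(z_{α/2} + z_β)²/d² = 2(1.645 + 0.772)²/0.41² = 69.5 → 70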